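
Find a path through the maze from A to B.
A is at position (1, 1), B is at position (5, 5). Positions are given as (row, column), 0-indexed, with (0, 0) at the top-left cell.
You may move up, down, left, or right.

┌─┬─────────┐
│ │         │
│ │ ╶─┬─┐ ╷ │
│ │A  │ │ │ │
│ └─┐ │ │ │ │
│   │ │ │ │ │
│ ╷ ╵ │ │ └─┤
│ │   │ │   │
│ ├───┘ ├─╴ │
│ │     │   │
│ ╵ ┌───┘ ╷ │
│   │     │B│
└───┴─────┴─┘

Finding the shortest path from (1, 1) to (5, 5):
Path length: 10 steps
Directions: up → right → right → right → down → down → down → right → down → down

Solution:

┌─┬─────────┐
│ │↱ → → ↓  │
│ │ ╶─┬─┐ ╷ │
│ │A  │ │↓│ │
│ └─┐ │ │ │ │
│   │ │ │↓│ │
│ ╷ ╵ │ │ └─┤
│ │   │ │↳ ↓│
│ ├───┘ ├─╴ │
│ │     │  ↓│
│ ╵ ┌───┘ ╷ │
│   │     │B│
└───┴─────┴─┘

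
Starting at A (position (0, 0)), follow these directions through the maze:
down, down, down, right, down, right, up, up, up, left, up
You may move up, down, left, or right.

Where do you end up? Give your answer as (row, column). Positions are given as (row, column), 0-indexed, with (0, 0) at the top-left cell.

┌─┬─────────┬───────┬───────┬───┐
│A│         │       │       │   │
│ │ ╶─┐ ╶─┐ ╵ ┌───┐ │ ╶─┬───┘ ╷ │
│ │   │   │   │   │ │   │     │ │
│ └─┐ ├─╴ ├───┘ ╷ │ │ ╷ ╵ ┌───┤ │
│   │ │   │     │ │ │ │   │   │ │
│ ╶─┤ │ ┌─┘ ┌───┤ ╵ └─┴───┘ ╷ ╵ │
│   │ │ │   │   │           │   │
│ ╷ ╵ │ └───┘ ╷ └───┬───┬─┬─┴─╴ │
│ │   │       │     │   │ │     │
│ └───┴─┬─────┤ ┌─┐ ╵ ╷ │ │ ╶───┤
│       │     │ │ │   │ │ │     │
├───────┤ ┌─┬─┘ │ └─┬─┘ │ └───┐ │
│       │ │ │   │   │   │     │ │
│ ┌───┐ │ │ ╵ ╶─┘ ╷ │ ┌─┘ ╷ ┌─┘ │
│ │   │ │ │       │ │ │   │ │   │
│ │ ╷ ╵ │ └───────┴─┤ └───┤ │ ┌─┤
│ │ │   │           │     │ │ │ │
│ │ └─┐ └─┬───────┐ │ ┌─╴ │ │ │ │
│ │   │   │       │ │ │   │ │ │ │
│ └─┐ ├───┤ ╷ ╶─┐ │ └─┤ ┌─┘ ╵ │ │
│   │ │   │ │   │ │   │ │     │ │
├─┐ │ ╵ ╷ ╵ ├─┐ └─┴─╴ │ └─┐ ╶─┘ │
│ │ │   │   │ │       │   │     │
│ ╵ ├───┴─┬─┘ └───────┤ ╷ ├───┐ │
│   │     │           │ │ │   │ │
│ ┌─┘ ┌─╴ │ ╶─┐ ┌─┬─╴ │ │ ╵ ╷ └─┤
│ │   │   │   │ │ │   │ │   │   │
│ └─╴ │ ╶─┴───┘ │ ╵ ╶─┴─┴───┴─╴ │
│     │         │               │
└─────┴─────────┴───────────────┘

Following directions step by step:
Start: (0, 0)
  down: (0, 0) → (1, 0)
  down: (1, 0) → (2, 0)
  down: (2, 0) → (3, 0)
  right: (3, 0) → (3, 1)
  down: (3, 1) → (4, 1)
  right: (4, 1) → (4, 2)
  up: (4, 2) → (3, 2)
  up: (3, 2) → (2, 2)
  up: (2, 2) → (1, 2)
  left: (1, 2) → (1, 1)
  up: (1, 1) → (0, 1)
Final position: (0, 1)

Path taken:

┌─┬─────────┬───────┬───────┬───┐
│A│B        │       │       │   │
│ │ ╶─┐ ╶─┐ ╵ ┌───┐ │ ╶─┬───┘ ╷ │
│↓│↑ ↰│   │   │   │ │   │     │ │
│ └─┐ ├─╴ ├───┘ ╷ │ │ ╷ ╵ ┌───┤ │
│↓  │↑│   │     │ │ │ │   │   │ │
│ ╶─┤ │ ┌─┘ ┌───┤ ╵ └─┴───┘ ╷ ╵ │
│↳ ↓│↑│ │   │   │           │   │
│ ╷ ╵ │ └───┘ ╷ └───┬───┬─┬─┴─╴ │
│ │↳ ↑│       │     │   │ │     │
│ └───┴─┬─────┤ ┌─┐ ╵ ╷ │ │ ╶───┤
│       │     │ │ │   │ │ │     │
├───────┤ ┌─┬─┘ │ └─┬─┘ │ └───┐ │
│       │ │ │   │   │   │     │ │
│ ┌───┐ │ │ ╵ ╶─┘ ╷ │ ┌─┘ ╷ ┌─┘ │
│ │   │ │ │       │ │ │   │ │   │
│ │ ╷ ╵ │ └───────┴─┤ └───┤ │ ┌─┤
│ │ │   │           │     │ │ │ │
│ │ └─┐ └─┬───────┐ │ ┌─╴ │ │ │ │
│ │   │   │       │ │ │   │ │ │ │
│ └─┐ ├───┤ ╷ ╶─┐ │ └─┤ ┌─┘ ╵ │ │
│   │ │   │ │   │ │   │ │     │ │
├─┐ │ ╵ ╷ ╵ ├─┐ └─┴─╴ │ └─┐ ╶─┘ │
│ │ │   │   │ │       │   │     │
│ ╵ ├───┴─┬─┘ └───────┤ ╷ ├───┐ │
│   │     │           │ │ │   │ │
│ ┌─┘ ┌─╴ │ ╶─┐ ┌─┬─╴ │ │ ╵ ╷ └─┤
│ │   │   │   │ │ │   │ │   │   │
│ └─╴ │ ╶─┴───┘ │ ╵ ╶─┴─┴───┴─╴ │
│     │         │               │
└─────┴─────────┴───────────────┘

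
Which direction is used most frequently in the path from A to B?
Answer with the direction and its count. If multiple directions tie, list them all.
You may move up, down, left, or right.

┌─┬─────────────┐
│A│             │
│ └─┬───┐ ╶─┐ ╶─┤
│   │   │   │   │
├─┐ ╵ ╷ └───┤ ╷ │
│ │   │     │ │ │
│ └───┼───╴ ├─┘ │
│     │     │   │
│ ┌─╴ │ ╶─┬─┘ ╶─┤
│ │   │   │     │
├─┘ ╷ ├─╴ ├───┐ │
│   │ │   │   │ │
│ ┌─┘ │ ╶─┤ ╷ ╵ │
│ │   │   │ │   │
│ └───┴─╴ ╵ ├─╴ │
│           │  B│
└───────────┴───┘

Directions: down, right, down, right, up, right, down, right, right, down, left, left, down, right, down, left, down, right, down, right, up, up, right, down, right, down
Counts: {'down': 10, 'right': 10, 'up': 3, 'left': 3}
Most common: down and right (tied at 10 times each)

Solution:

┌─┬─────────────┐
│A│             │
│ └─┬───┐ ╶─┐ ╶─┤
│↳ ↓│↱ ↓│   │   │
├─┐ ╵ ╷ └───┤ ╷ │
│ │↳ ↑│↳ → ↓│ │ │
│ └───┼───╴ ├─┘ │
│     │↓ ← ↲│   │
│ ┌─╴ │ ╶─┬─┘ ╶─┤
│ │   │↳ ↓│     │
├─┘ ╷ ├─╴ ├───┐ │
│   │ │↓ ↲│↱ ↓│ │
│ ┌─┘ │ ╶─┤ ╷ ╵ │
│ │   │↳ ↓│↑│↳ ↓│
│ └───┴─╴ ╵ ├─╴ │
│        ↳ ↑│  B│
└───────────┴───┘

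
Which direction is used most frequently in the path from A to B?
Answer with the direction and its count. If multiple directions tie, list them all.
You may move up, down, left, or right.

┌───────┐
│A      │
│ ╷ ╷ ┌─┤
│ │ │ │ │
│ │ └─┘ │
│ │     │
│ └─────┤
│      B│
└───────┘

Directions: down, down, down, right, right, right
Counts: {'down': 3, 'right': 3}
Most common: down and right (tied at 3 times each)

Solution:

┌───────┐
│A      │
│ ╷ ╷ ┌─┤
│↓│ │ │ │
│ │ └─┘ │
│↓│     │
│ └─────┤
│↳ → → B│
└───────┘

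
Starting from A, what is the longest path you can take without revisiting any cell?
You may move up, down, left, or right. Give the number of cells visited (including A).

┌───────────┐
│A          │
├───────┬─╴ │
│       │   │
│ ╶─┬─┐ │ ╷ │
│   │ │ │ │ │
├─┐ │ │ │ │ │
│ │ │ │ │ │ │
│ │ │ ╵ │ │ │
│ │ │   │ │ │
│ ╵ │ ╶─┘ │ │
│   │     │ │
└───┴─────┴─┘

Finding longest simple path using DFS:
Start: (0, 0)
Longest path visits 30 cells
Path: A → right → right → right → right → right → down → left → down → down → down → down → left → left → up → right → up → up → up → left → left → left → down → right → down → down → down → left → up → up

Solution:

┌───────────┐
│A → → → → ↓│
├───────┬─╴ │
│↓ ← ← ↰│↓ ↲│
│ ╶─┬─┐ │ ╷ │
│↳ ↓│ │↑│↓│ │
├─┐ │ │ │ │ │
│B│↓│ │↑│↓│ │
│ │ │ ╵ │ │ │
│↑│↓│↱ ↑│↓│ │
│ ╵ │ ╶─┘ │ │
│↑ ↲│↑ ← ↲│ │
└───┴─────┴─┘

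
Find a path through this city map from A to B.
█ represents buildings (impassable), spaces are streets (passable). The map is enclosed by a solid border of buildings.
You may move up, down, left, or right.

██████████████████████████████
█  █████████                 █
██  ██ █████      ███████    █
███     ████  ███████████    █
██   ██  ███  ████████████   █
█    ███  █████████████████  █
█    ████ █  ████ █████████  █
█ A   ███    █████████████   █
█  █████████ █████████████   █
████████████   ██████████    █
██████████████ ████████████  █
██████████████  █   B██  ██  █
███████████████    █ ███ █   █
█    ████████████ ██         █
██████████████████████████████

Finding the shortest path from A to B:
Movement: cardinal only
Path length: 32 steps
Directions: up → up → up → right → up → right → right → right → right → down → right → down → right → down → down → right → right → right → down → down → right → right → down → down → right → down → right → right → up → right → right → right

Solution:

██████████████████████████████
█  █████████                 █
██  ██ █████      ███████    █
███↱→→→↓████  ███████████    █
██↱↑ ██↳↓███  ████████████   █
█ ↑  ███↳↓█████████████████  █
█ ↑  ████↓█  ████ █████████  █
█ A   ███↳→→↓█████████████   █
█  █████████↓█████████████   █
████████████↳→↓██████████    █
██████████████↓████████████  █
██████████████↳↓█↱→→B██  ██  █
███████████████↳→↑ █ ███ █   █
█    ████████████ ██         █
██████████████████████████████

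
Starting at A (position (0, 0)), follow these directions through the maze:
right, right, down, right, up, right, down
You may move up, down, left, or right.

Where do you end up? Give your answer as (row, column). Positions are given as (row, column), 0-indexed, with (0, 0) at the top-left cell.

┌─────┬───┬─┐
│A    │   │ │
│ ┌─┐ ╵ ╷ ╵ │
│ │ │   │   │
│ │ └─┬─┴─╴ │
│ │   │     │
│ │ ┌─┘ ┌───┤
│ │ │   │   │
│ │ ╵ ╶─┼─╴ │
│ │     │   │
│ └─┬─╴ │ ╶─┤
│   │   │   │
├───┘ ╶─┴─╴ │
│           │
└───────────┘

Following directions step by step:
Start: (0, 0)
  right: (0, 0) → (0, 1)
  right: (0, 1) → (0, 2)
  down: (0, 2) → (1, 2)
  right: (1, 2) → (1, 3)
  up: (1, 3) → (0, 3)
  right: (0, 3) → (0, 4)
  down: (0, 4) → (1, 4)
Final position: (1, 4)

Path taken:

┌─────┬───┬─┐
│A → ↓│↱ ↓│ │
│ ┌─┐ ╵ ╷ ╵ │
│ │ │↳ ↑│B  │
│ │ └─┬─┴─╴ │
│ │   │     │
│ │ ┌─┘ ┌───┤
│ │ │   │   │
│ │ ╵ ╶─┼─╴ │
│ │     │   │
│ └─┬─╴ │ ╶─┤
│   │   │   │
├───┘ ╶─┴─╴ │
│           │
└───────────┘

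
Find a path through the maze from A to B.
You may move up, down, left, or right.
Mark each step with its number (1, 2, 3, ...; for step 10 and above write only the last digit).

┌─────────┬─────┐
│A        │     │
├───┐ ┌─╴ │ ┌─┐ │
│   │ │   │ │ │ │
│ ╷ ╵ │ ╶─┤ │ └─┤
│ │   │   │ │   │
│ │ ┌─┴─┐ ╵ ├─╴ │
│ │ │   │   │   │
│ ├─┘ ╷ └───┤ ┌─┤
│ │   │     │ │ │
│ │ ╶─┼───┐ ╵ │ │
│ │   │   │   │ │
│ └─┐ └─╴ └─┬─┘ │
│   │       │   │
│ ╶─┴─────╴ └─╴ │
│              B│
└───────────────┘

Finding the shortest path through the maze:
Path length: 20 steps
Directions: right → right → down → down → left → up → left → down → down → down → down → down → down → right → right → right → right → right → right → right

Solution:

┌─────────┬─────┐
│A 1 2    │     │
├───┐ ┌─╴ │ ┌─┐ │
│7 6│3│   │ │ │ │
│ ╷ ╵ │ ╶─┤ │ └─┤
│8│5 4│   │ │   │
│ │ ┌─┴─┐ ╵ ├─╴ │
│9│ │   │   │   │
│ ├─┘ ╷ └───┤ ┌─┤
│0│   │     │ │ │
│ │ ╶─┼───┐ ╵ │ │
│1│   │   │   │ │
│ └─┐ └─╴ └─┬─┘ │
│2  │       │   │
│ ╶─┴─────╴ └─╴ │
│3 4 5 6 7 8 9 B│
└───────────────┘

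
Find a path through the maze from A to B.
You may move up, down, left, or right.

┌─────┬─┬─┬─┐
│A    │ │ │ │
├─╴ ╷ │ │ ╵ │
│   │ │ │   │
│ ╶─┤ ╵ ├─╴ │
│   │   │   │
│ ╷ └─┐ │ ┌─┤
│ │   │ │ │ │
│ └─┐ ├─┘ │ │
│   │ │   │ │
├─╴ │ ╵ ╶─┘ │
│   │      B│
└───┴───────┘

Finding the shortest path through the maze:
Path length: 12 steps
Directions: right → down → left → down → right → down → right → down → down → right → right → right

Solution:

┌─────┬─┬─┬─┐
│A ↓  │ │ │ │
├─╴ ╷ │ │ ╵ │
│↓ ↲│ │ │   │
│ ╶─┤ ╵ ├─╴ │
│↳ ↓│   │   │
│ ╷ └─┐ │ ┌─┤
│ │↳ ↓│ │ │ │
│ └─┐ ├─┘ │ │
│   │↓│   │ │
├─╴ │ ╵ ╶─┘ │
│   │↳ → → B│
└───┴───────┘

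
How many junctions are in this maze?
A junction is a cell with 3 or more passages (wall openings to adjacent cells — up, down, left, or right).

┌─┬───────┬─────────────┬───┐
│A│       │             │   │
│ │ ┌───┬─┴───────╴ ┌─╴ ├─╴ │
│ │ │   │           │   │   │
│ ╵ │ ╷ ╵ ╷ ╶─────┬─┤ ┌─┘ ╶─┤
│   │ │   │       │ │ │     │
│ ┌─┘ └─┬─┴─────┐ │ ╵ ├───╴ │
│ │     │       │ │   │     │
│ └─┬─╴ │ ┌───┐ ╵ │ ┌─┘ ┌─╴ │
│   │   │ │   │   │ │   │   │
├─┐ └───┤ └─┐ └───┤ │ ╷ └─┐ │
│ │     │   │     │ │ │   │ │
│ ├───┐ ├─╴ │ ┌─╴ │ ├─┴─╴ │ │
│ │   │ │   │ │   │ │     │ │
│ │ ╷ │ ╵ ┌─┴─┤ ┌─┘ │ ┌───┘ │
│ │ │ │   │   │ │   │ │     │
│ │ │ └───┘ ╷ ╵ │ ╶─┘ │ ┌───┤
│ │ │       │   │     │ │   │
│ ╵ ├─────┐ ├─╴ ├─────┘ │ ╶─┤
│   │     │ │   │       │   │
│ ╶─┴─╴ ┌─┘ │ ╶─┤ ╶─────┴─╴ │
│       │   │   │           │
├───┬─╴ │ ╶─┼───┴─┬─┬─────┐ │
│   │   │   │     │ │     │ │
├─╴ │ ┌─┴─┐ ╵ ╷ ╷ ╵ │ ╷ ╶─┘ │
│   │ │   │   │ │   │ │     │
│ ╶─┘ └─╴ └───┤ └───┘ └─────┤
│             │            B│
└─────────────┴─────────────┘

Checking each cell for number of passages:

Junctions found (3+ passages):
  (0, 9): 3 passages
  (1, 5): 3 passages
  (2, 0): 3 passages
  (2, 12): 3 passages
  (3, 2): 3 passages
  (3, 9): 3 passages
  (3, 13): 3 passages
  (4, 11): 3 passages
  (4, 13): 3 passages
  (5, 6): 3 passages
  (8, 5): 3 passages
  (8, 7): 3 passages
  (9, 0): 3 passages
  (9, 3): 3 passages
  (10, 3): 3 passages
  (10, 13): 3 passages
  (11, 7): 3 passages
  (11, 11): 3 passages
  (13, 2): 3 passages
  (13, 4): 3 passages
  (13, 10): 3 passages
Total junctions: 21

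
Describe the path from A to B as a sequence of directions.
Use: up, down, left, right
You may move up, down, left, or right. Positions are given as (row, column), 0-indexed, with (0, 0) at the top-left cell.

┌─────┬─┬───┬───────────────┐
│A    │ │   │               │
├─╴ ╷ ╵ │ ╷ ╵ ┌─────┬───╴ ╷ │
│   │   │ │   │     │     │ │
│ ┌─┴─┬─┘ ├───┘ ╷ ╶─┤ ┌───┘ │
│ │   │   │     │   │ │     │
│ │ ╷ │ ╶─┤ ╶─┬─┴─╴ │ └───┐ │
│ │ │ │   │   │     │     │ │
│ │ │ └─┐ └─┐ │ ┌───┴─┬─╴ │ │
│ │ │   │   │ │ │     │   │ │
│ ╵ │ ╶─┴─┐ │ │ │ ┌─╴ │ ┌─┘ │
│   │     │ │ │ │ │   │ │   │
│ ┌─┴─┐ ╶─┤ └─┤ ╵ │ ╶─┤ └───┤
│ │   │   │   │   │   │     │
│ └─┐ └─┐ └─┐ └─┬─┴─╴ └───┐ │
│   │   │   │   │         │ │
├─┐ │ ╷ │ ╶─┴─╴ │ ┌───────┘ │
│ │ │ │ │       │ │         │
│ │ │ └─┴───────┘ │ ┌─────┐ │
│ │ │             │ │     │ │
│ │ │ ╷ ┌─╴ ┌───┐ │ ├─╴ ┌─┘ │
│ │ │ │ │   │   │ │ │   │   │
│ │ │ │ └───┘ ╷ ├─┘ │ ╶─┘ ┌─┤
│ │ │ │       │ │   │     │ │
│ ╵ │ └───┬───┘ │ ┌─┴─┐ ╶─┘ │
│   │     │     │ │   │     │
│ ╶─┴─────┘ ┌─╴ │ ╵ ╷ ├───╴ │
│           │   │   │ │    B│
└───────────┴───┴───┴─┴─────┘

Finding the path and converting it to directions:
Path through cells: (0,0) → (0,1) → (1,1) → (1,0) → (2,0) → (3,0) → (4,0) → (5,0) → (5,1) → (4,1) → (3,1) → (2,1) → (2,2) → (3,2) → (4,2) → (5,2) → (5,3) → (6,3) → (6,4) → (7,4) → (8,4) → (8,5) → (8,6) → (8,7) → (7,7) → (7,6) → (6,6) → (6,5) → (5,5) → (4,5) → (4,4) → (3,4) → (3,3) → (2,3) → (2,4) → (1,4) → (0,4) → (0,5) → (1,5) → (1,6) → (0,6) → (0,7) → (0,8) → (0,9) → (0,10) → (0,11) → (0,12) → (1,12) → (1,11) → (1,10) → (2,10) → (3,10) → (3,11) → (3,12) → (4,12) → (4,11) → (5,11) → (6,11) → (6,12) → (6,13) → (7,13) → (8,13) → (9,13) → (10,13) → (10,12) → (11,12) → (11,11) → (12,11) → (12,12) → (12,13) → (13,13)
Directions: right, down, left, down, down, down, down, right, up, up, up, right, down, down, down, right, down, right, down, down, right, right, right, up, left, up, left, up, up, left, up, left, up, right, up, up, right, down, right, up, right, right, right, right, right, right, down, left, left, down, down, right, right, down, left, down, down, right, right, down, down, down, down, left, down, left, down, right, right, down

Solution:

┌─────┬─┬───┬───────────────┐
│A ↓  │ │↱ ↓│↱ → → → → → ↓  │
├─╴ ╷ ╵ │ ╷ ╵ ┌─────┬───╴ ╷ │
│↓ ↲│   │↑│↳ ↑│     │↓ ← ↲│ │
│ ┌─┴─┬─┘ ├───┘ ╷ ╶─┤ ┌───┘ │
│↓│↱ ↓│↱ ↑│     │   │↓│     │
│ │ ╷ │ ╶─┤ ╶─┬─┴─╴ │ └───┐ │
│↓│↑│↓│↑ ↰│   │     │↳ → ↓│ │
│ │ │ └─┐ └─┐ │ ┌───┴─┬─╴ │ │
│↓│↑│↓  │↑ ↰│ │ │     │↓ ↲│ │
│ ╵ │ ╶─┴─┐ │ │ │ ┌─╴ │ ┌─┘ │
│↳ ↑│↳ ↓  │↑│ │ │ │   │↓│   │
│ ┌─┴─┐ ╶─┤ └─┤ ╵ │ ╶─┤ └───┤
│ │   │↳ ↓│↑ ↰│   │   │↳ → ↓│
│ └─┐ └─┐ └─┐ └─┬─┴─╴ └───┐ │
│   │   │↓  │↑ ↰│         │↓│
├─┐ │ ╷ │ ╶─┴─╴ │ ┌───────┘ │
│ │ │ │ │↳ → → ↑│ │        ↓│
│ │ │ └─┴───────┘ │ ┌─────┐ │
│ │ │             │ │     │↓│
│ │ │ ╷ ┌─╴ ┌───┐ │ ├─╴ ┌─┘ │
│ │ │ │ │   │   │ │ │   │↓ ↲│
│ │ │ │ └───┘ ╷ ├─┘ │ ╶─┘ ┌─┤
│ │ │ │       │ │   │  ↓ ↲│ │
│ ╵ │ └───┬───┘ │ ┌─┴─┐ ╶─┘ │
│   │     │     │ │   │↳ → ↓│
│ ╶─┴─────┘ ┌─╴ │ ╵ ╷ ├───╴ │
│           │   │   │ │    B│
└───────────┴───┴───┴─┴─────┘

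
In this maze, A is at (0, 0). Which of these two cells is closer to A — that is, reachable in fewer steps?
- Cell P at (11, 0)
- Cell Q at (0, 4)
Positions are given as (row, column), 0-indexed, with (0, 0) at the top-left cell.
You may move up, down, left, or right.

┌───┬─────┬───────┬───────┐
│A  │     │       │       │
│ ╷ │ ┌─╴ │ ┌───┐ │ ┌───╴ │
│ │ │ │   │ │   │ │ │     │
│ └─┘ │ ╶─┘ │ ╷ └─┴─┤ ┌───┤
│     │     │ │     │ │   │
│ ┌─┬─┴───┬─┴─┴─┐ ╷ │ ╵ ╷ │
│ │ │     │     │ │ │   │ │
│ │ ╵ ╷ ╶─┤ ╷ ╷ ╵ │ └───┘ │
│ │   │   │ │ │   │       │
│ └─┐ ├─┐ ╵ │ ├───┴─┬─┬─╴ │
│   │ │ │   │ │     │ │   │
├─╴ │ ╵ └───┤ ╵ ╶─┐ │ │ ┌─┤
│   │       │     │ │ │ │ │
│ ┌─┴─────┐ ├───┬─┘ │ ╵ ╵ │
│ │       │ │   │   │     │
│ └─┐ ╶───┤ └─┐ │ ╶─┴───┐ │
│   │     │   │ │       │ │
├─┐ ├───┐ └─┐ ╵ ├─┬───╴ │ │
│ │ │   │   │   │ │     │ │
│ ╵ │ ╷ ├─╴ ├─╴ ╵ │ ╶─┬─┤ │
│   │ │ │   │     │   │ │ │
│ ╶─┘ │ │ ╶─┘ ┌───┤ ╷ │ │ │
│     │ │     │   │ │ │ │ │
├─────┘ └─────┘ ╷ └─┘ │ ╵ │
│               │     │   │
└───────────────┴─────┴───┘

Shortest path A → P at (11, 0): 15 steps
Shortest path A → Q at (0, 4): 8 steps

Q is closer (8 steps vs 15 steps).

Path to P:

┌───┬─────┬───────┬───────┐
│A  │     │       │       │
│ ╷ │ ┌─╴ │ ┌───┐ │ ┌───╴ │
│↓│ │ │   │ │   │ │ │     │
│ └─┘ │ ╶─┘ │ ╷ └─┴─┤ ┌───┤
│↓    │     │ │     │ │   │
│ ┌─┬─┴───┬─┴─┴─┐ ╷ │ ╵ ╷ │
│↓│ │     │     │ │ │   │ │
│ │ ╵ ╷ ╶─┤ ╷ ╷ ╵ │ └───┘ │
│↓│   │   │ │ │   │       │
│ └─┐ ├─┐ ╵ │ ├───┴─┬─┬─╴ │
│↳ ↓│ │ │   │ │     │ │   │
├─╴ │ ╵ └───┤ ╵ ╶─┐ │ │ ┌─┤
│↓ ↲│       │     │ │ │ │ │
│ ┌─┴─────┐ ├───┬─┘ │ ╵ ╵ │
│↓│       │ │   │   │     │
│ └─┐ ╶───┤ └─┐ │ ╶─┴───┐ │
│↳ ↓│     │   │ │       │ │
├─┐ ├───┐ └─┐ ╵ ├─┬───╴ │ │
│ │↓│   │   │   │ │     │ │
│ ╵ │ ╷ ├─╴ ├─╴ ╵ │ ╶─┬─┤ │
│↓ ↲│ │ │   │     │   │ │ │
│ ╶─┘ │ │ ╶─┘ ┌───┤ ╷ │ │ │
│P    │ │     │   │ │ │ │ │
├─────┘ └─────┘ ╷ └─┘ │ ╵ │
│               │     │   │
└───────────────┴─────┴───┘

Path to Q:

┌───┬─────┬───────┬───────┐
│A  │↱ → Q│       │       │
│ ╷ │ ┌─╴ │ ┌───┐ │ ┌───╴ │
│↓│ │↑│   │ │   │ │ │     │
│ └─┘ │ ╶─┘ │ ╷ └─┴─┤ ┌───┤
│↳ → ↑│     │ │     │ │   │
│ ┌─┬─┴───┬─┴─┴─┐ ╷ │ ╵ ╷ │
│ │ │     │     │ │ │   │ │
│ │ ╵ ╷ ╶─┤ ╷ ╷ ╵ │ └───┘ │
│ │   │   │ │ │   │       │
│ └─┐ ├─┐ ╵ │ ├───┴─┬─┬─╴ │
│   │ │ │   │ │     │ │   │
├─╴ │ ╵ └───┤ ╵ ╶─┐ │ │ ┌─┤
│   │       │     │ │ │ │ │
│ ┌─┴─────┐ ├───┬─┘ │ ╵ ╵ │
│ │       │ │   │   │     │
│ └─┐ ╶───┤ └─┐ │ ╶─┴───┐ │
│   │     │   │ │       │ │
├─┐ ├───┐ └─┐ ╵ ├─┬───╴ │ │
│ │ │   │   │   │ │     │ │
│ ╵ │ ╷ ├─╴ ├─╴ ╵ │ ╶─┬─┤ │
│   │ │ │   │     │   │ │ │
│ ╶─┘ │ │ ╶─┘ ┌───┤ ╷ │ │ │
│     │ │     │   │ │ │ │ │
├─────┘ └─────┘ ╷ └─┘ │ ╵ │
│               │     │   │
└───────────────┴─────┴───┘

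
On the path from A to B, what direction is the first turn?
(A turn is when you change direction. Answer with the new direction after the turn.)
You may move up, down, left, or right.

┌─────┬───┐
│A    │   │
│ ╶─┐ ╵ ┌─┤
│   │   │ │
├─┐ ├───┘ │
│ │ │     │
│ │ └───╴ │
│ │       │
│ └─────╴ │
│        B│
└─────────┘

Directions: down, right, down, down, right, right, right, down
First turn direction: right

Solution:

┌─────┬───┐
│A    │   │
│ ╶─┐ ╵ ┌─┤
│↳ ↓│   │ │
├─┐ ├───┘ │
│ │↓│     │
│ │ └───╴ │
│ │↳ → → ↓│
│ └─────╴ │
│        B│
└─────────┘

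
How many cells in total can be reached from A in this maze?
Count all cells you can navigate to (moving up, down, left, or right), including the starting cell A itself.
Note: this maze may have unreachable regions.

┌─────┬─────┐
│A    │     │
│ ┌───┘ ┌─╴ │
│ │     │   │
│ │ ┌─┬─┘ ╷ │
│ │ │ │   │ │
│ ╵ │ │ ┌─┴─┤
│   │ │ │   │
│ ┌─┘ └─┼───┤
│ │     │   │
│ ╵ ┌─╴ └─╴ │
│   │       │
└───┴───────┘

Using BFS/flood-fill to find all reachable cells from A:
Maze size: 6 × 6 = 36 total cells
2 cell(s) are walled off and cannot be reached from A.
Reachable cells: 34

Reachable region (· marks reachable cells):

┌─────┬─────┐
│A · ·│· · ·│
│ ┌───┘ ┌─╴ │
│·│· · ·│· ·│
│ │ ┌─┬─┘ ╷ │
│·│·│·│· ·│·│
│ ╵ │ │ ┌─┴─┤
│· ·│·│·│   │
│ ┌─┘ └─┼───┤
│·│· · ·│· ·│
│ ╵ ┌─╴ └─╴ │
│· ·│· · · ·│
└───┴───────┘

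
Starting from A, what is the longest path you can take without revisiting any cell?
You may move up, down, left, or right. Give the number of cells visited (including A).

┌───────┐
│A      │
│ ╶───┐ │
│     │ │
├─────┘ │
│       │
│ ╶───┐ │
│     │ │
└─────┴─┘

Finding longest simple path using DFS:
Start: (0, 0)
Longest path visits 12 cells
Path: A → right → right → right → down → down → left → left → left → down → right → right

Solution:

┌───────┐
│A → → ↓│
│ ╶───┐ │
│     │↓│
├─────┘ │
│↓ ← ← ↲│
│ ╶───┐ │
│↳ → B│ │
└─────┴─┘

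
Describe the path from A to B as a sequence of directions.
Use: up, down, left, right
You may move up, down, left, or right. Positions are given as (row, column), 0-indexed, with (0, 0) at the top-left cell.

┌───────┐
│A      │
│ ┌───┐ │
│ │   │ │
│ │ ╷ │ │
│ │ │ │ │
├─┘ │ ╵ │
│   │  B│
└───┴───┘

Finding the path and converting it to directions:
Path through cells: (0,0) → (0,1) → (0,2) → (0,3) → (1,3) → (2,3) → (3,3)
Directions: right, right, right, down, down, down

Solution:

┌───────┐
│A → → ↓│
│ ┌───┐ │
│ │   │↓│
│ │ ╷ │ │
│ │ │ │↓│
├─┘ │ ╵ │
│   │  B│
└───┴───┘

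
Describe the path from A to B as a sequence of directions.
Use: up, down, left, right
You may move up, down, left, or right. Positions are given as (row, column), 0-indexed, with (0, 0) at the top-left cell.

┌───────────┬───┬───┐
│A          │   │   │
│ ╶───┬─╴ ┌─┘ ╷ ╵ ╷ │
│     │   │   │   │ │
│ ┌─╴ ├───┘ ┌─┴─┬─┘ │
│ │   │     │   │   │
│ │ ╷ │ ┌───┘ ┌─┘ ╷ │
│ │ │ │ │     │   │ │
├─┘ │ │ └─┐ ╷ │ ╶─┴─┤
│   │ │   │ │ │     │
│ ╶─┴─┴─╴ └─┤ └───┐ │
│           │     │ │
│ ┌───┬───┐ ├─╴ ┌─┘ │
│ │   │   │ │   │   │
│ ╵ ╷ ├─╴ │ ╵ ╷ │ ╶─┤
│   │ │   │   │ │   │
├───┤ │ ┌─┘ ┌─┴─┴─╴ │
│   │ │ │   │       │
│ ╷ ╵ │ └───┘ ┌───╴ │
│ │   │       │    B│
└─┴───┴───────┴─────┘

Finding the path and converting it to directions:
Path through cells: (0,0) → (1,0) → (1,1) → (1,2) → (2,2) → (2,1) → (3,1) → (4,1) → (4,0) → (5,0) → (5,1) → (5,2) → (5,3) → (5,4) → (4,4) → (4,3) → (3,3) → (2,3) → (2,4) → (2,5) → (1,5) → (1,6) → (0,6) → (0,7) → (1,7) → (1,8) → (0,8) → (0,9) → (1,9) → (2,9) → (2,8) → (3,8) → (3,7) → (4,7) → (4,8) → (4,9) → (5,9) → (6,9) → (6,8) → (7,8) → (7,9) → (8,9) → (9,9)
Directions: down, right, right, down, left, down, down, left, down, right, right, right, right, up, left, up, up, right, right, up, right, up, right, down, right, up, right, down, down, left, down, left, down, right, right, down, down, left, down, right, down, down

Solution:

┌───────────┬───┬───┐
│A          │↱ ↓│↱ ↓│
│ ╶───┬─╴ ┌─┘ ╷ ╵ ╷ │
│↳ → ↓│   │↱ ↑│↳ ↑│↓│
│ ┌─╴ ├───┘ ┌─┴─┬─┘ │
│ │↓ ↲│↱ → ↑│   │↓ ↲│
│ │ ╷ │ ┌───┘ ┌─┘ ╷ │
│ │↓│ │↑│     │↓ ↲│ │
├─┘ │ │ └─┐ ╷ │ ╶─┴─┤
│↓ ↲│ │↑ ↰│ │ │↳ → ↓│
│ ╶─┴─┴─╴ └─┤ └───┐ │
│↳ → → → ↑  │     │↓│
│ ┌───┬───┐ ├─╴ ┌─┘ │
│ │   │   │ │   │↓ ↲│
│ ╵ ╷ ├─╴ │ ╵ ╷ │ ╶─┤
│   │ │   │   │ │↳ ↓│
├───┤ │ ┌─┘ ┌─┴─┴─╴ │
│   │ │ │   │      ↓│
│ ╷ ╵ │ └───┘ ┌───╴ │
│ │   │       │    B│
└─┴───┴───────┴─────┘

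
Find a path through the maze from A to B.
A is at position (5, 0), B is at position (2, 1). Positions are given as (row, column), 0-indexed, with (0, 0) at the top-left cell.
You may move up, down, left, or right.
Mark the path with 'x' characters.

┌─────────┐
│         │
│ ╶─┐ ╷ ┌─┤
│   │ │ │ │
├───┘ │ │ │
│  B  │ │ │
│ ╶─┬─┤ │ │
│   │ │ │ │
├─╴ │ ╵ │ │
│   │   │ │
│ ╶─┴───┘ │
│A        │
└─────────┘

Finding the shortest path from (5, 0) to (2, 1):
Path length: 6 steps
Directions: up → right → up → left → up → right

Solution:

┌─────────┐
│         │
│ ╶─┐ ╷ ┌─┤
│   │ │ │ │
├───┘ │ │ │
│x B  │ │ │
│ ╶─┬─┤ │ │
│x x│ │ │ │
├─╴ │ ╵ │ │
│x x│   │ │
│ ╶─┴───┘ │
│A        │
└─────────┘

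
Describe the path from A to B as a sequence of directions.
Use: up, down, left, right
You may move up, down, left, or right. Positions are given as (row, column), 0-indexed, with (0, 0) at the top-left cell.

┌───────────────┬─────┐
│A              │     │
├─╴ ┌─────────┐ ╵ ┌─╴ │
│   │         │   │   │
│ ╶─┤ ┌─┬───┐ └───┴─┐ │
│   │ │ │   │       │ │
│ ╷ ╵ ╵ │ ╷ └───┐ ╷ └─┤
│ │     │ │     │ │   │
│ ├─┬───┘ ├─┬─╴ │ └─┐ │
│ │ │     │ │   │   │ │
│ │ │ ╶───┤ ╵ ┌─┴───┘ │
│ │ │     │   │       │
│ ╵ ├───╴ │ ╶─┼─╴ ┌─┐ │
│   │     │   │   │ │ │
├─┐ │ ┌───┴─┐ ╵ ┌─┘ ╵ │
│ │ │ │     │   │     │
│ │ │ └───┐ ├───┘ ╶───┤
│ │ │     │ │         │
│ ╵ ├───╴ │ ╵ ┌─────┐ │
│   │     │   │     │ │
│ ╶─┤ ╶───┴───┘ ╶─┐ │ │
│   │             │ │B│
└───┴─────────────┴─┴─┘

Finding the path and converting it to directions:
Path through cells: (0,0) → (0,1) → (1,1) → (1,0) → (2,0) → (2,1) → (3,1) → (3,2) → (2,2) → (1,2) → (1,3) → (1,4) → (1,5) → (1,6) → (2,6) → (2,7) → (2,8) → (2,9) → (3,9) → (3,10) → (4,10) → (5,10) → (6,10) → (7,10) → (7,9) → (7,8) → (8,8) → (8,9) → (8,10) → (9,10) → (10,10)
Directions: right, down, left, down, right, down, right, up, up, right, right, right, right, down, right, right, right, down, right, down, down, down, down, left, left, down, right, right, down, down

Solution:

┌───────────────┬─────┐
│A ↓            │     │
├─╴ ┌─────────┐ ╵ ┌─╴ │
│↓ ↲│↱ → → → ↓│   │   │
│ ╶─┤ ┌─┬───┐ └───┴─┐ │
│↳ ↓│↑│ │   │↳ → → ↓│ │
│ ╷ ╵ ╵ │ ╷ └───┐ ╷ └─┤
│ │↳ ↑  │ │     │ │↳ ↓│
│ ├─┬───┘ ├─┬─╴ │ └─┐ │
│ │ │     │ │   │   │↓│
│ │ │ ╶───┤ ╵ ┌─┴───┘ │
│ │ │     │   │      ↓│
│ ╵ ├───╴ │ ╶─┼─╴ ┌─┐ │
│   │     │   │   │ │↓│
├─┐ │ ┌───┴─┐ ╵ ┌─┘ ╵ │
│ │ │ │     │   │↓ ← ↲│
│ │ │ └───┐ ├───┘ ╶───┤
│ │ │     │ │    ↳ → ↓│
│ ╵ ├───╴ │ ╵ ┌─────┐ │
│   │     │   │     │↓│
│ ╶─┤ ╶───┴───┘ ╶─┐ │ │
│   │             │ │B│
└───┴─────────────┴─┴─┘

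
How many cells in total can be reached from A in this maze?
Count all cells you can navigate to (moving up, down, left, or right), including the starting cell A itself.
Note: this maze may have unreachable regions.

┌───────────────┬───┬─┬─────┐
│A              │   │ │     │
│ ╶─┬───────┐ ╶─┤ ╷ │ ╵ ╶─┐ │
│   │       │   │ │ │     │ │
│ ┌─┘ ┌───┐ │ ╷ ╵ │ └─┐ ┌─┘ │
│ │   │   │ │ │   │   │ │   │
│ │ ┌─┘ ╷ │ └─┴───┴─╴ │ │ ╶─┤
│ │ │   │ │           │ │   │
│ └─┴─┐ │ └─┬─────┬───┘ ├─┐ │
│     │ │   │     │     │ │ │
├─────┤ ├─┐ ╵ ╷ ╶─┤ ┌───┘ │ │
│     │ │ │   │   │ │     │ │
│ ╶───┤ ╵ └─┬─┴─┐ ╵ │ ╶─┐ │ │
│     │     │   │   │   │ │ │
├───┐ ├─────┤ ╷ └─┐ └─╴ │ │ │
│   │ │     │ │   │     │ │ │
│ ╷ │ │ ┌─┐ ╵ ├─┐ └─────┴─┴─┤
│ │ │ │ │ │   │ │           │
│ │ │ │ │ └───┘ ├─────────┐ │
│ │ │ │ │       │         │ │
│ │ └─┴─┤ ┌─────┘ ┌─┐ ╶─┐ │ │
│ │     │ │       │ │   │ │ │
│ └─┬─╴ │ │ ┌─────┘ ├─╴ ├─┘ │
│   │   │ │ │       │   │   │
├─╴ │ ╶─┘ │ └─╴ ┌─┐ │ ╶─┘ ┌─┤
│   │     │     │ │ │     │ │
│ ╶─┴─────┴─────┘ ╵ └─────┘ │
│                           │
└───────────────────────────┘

Using BFS/flood-fill to find all reachable cells from A:
Maze size: 14 × 14 = 196 total cells
156 cell(s) are walled off and cannot be reached from A.
Reachable cells: 40

Reachable region (· marks reachable cells):

┌───────────────┬───┬─┬─────┐
│A · · · · · · ·│· ·│ │     │
│ ╶─┬───────┐ ╶─┤ ╷ │ ╵ ╶─┐ │
│· ·│· · · ·│· ·│·│·│     │ │
│ ┌─┘ ┌───┐ │ ╷ ╵ │ └─┐ ┌─┘ │
│·│· ·│   │·│·│· ·│· ·│ │   │
│ │ ┌─┘ ╷ │ └─┴───┴─╴ │ │ ╶─┤
│·│·│   │ │· · · · · ·│ │   │
│ └─┴─┐ │ └─┬─────┬───┘ ├─┐ │
│· · ·│ │   │     │     │ │ │
├─────┤ ├─┐ ╵ ╷ ╶─┤ ┌───┘ │ │
│     │ │ │   │   │ │     │ │
│ ╶───┤ ╵ └─┬─┴─┐ ╵ │ ╶─┐ │ │
│     │     │   │   │   │ │ │
├───┐ ├─────┤ ╷ └─┐ └─╴ │ │ │
│   │ │     │ │   │     │ │ │
│ ╷ │ │ ┌─┐ ╵ ├─┐ └─────┴─┴─┤
│ │ │ │ │ │   │ │           │
│ │ │ │ │ └───┘ ├─────────┐ │
│ │ │ │ │       │         │ │
│ │ └─┴─┤ ┌─────┘ ┌─┐ ╶─┐ │ │
│ │     │ │       │ │   │ │ │
│ └─┬─╴ │ │ ┌─────┘ ├─╴ ├─┘ │
│   │   │ │ │       │   │   │
├─╴ │ ╶─┘ │ └─╴ ┌─┐ │ ╶─┘ ┌─┤
│   │     │     │ │ │     │ │
│ ╶─┴─────┴─────┘ ╵ └─────┘ │
│                           │
└───────────────────────────┘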